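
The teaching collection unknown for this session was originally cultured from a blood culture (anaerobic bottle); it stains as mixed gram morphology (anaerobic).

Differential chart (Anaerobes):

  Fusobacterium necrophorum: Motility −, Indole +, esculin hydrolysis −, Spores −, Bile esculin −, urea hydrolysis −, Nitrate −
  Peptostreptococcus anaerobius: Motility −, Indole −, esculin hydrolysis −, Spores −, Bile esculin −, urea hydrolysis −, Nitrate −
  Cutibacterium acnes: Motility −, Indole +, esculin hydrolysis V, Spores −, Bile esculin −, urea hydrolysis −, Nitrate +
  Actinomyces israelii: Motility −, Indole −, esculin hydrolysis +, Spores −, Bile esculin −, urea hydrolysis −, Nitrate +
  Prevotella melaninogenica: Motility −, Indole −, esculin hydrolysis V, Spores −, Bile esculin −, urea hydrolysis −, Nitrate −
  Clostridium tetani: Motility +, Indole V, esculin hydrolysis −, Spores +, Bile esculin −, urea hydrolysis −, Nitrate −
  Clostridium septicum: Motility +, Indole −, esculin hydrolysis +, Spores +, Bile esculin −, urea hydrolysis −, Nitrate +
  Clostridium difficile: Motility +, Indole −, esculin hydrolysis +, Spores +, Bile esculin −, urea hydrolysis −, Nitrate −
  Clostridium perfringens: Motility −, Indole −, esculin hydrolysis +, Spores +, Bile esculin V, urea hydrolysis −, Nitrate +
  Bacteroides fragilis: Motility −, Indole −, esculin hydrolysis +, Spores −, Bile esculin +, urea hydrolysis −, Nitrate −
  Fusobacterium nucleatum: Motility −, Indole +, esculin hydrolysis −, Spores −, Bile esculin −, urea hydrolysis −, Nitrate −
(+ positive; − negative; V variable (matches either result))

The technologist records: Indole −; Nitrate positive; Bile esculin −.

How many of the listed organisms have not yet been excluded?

3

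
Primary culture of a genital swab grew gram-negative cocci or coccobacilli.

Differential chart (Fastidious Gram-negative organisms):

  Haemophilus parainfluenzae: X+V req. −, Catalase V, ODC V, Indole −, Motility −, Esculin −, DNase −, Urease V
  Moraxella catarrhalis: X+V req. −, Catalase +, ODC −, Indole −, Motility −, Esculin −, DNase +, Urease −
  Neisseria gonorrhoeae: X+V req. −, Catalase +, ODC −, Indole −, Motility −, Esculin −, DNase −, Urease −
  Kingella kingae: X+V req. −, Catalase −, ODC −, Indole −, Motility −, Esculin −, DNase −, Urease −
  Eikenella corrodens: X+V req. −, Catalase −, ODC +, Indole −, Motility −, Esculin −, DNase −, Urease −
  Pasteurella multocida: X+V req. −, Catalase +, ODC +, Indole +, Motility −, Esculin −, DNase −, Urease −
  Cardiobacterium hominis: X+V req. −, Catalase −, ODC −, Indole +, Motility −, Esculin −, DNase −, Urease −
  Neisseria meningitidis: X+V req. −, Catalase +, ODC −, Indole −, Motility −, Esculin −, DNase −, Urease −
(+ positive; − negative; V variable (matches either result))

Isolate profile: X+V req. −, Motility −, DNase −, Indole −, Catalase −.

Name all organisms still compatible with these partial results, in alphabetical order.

Eikenella corrodens, Haemophilus parainfluenzae, Kingella kingae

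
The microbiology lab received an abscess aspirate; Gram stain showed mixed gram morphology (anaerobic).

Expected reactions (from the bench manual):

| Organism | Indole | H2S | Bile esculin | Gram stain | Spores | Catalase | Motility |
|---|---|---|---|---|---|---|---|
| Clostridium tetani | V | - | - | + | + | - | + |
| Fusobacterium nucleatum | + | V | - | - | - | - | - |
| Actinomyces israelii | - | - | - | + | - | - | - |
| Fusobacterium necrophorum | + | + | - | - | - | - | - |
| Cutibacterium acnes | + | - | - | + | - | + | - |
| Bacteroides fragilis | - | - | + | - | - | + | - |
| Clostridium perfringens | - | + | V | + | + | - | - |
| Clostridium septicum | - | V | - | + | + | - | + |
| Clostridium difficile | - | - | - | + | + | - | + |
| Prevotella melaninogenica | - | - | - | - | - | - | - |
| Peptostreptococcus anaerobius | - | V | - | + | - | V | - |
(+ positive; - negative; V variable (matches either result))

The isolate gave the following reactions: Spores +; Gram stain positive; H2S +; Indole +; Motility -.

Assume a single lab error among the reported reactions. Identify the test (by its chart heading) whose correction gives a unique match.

As reported, no row in the chart matches all 5 reactions.
Reversing Indole (to -) → unique match: Clostridium perfringens.
Reversing Gram stain → still no organism matches.
Reversing Spores → still no organism matches.
Reversing Motility → still no organism matches.
Reversing H2S → still no organism matches.

Indole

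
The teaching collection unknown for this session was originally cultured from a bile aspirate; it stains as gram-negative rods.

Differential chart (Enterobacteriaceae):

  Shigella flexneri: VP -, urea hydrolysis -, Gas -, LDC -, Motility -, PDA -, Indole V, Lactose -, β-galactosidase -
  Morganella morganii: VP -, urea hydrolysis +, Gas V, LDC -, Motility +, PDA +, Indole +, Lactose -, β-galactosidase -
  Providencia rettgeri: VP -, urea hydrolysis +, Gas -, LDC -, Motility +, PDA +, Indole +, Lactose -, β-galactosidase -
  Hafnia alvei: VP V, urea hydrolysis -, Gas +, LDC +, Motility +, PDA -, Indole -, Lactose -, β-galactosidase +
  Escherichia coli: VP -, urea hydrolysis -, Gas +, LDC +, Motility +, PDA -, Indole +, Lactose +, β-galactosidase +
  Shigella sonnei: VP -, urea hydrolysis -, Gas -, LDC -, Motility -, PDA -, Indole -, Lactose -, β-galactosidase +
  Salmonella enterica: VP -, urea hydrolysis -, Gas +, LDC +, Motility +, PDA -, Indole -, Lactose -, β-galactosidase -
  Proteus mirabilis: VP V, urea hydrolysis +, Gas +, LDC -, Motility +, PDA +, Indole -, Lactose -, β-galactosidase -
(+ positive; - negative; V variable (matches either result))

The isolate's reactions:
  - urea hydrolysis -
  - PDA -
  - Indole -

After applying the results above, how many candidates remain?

4

urea hydrolysis -: excludes Morganella morganii, Providencia rettgeri, Proteus mirabilis — 5 left.
Indole -: excludes Escherichia coli — 4 left.
PDA -: all 4 remaining candidates are consistent.
Still consistent: Hafnia alvei, Salmonella enterica, Shigella flexneri, Shigella sonnei.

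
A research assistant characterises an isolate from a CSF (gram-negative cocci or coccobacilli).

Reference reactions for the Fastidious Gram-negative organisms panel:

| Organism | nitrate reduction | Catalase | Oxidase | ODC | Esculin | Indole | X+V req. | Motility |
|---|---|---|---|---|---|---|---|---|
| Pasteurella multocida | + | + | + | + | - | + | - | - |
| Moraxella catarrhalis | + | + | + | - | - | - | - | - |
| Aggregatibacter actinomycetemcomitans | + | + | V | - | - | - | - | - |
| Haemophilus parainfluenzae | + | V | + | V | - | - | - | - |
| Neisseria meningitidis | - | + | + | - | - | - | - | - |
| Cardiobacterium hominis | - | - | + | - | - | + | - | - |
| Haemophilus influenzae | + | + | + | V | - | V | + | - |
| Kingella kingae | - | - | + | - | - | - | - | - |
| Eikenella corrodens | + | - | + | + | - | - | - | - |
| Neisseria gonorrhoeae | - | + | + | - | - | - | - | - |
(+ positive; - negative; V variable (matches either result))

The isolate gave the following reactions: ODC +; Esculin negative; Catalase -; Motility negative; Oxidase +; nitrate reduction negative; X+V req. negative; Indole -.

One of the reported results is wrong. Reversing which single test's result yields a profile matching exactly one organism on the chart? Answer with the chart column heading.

ODC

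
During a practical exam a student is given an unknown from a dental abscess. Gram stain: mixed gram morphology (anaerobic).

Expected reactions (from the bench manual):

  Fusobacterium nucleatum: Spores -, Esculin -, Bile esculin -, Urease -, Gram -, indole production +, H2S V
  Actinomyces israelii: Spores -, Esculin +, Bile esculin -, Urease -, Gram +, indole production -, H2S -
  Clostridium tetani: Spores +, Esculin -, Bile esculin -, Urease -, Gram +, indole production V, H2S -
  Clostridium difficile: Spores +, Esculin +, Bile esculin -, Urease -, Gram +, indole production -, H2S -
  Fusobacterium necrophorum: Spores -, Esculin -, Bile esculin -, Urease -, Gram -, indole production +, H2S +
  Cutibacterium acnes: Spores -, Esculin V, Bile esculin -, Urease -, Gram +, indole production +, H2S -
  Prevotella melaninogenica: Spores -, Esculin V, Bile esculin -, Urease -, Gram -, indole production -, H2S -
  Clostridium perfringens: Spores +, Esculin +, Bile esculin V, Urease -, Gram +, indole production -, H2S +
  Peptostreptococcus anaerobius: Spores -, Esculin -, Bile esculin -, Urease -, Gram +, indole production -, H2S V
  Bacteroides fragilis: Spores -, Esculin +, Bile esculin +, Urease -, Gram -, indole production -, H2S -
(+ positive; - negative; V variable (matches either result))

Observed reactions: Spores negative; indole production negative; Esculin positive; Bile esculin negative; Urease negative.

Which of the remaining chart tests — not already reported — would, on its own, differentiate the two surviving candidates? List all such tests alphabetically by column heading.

indole production -: excludes Fusobacterium nucleatum, Fusobacterium necrophorum, Cutibacterium acnes — 7 left.
Urease -: all 7 remaining candidates are consistent.
Esculin +: excludes Clostridium tetani, Peptostreptococcus anaerobius — 5 left.
Spores -: excludes Clostridium difficile, Clostridium perfringens — 3 left.
Bile esculin -: excludes Bacteroides fragilis — 2 left.
Two candidates remain: Actinomyces israelii and Prevotella melaninogenica.
  Gram: Actinomyces israelii +, Prevotella melaninogenica - — discriminates.
  H2S: - vs - — same for both, does not separate.

Gram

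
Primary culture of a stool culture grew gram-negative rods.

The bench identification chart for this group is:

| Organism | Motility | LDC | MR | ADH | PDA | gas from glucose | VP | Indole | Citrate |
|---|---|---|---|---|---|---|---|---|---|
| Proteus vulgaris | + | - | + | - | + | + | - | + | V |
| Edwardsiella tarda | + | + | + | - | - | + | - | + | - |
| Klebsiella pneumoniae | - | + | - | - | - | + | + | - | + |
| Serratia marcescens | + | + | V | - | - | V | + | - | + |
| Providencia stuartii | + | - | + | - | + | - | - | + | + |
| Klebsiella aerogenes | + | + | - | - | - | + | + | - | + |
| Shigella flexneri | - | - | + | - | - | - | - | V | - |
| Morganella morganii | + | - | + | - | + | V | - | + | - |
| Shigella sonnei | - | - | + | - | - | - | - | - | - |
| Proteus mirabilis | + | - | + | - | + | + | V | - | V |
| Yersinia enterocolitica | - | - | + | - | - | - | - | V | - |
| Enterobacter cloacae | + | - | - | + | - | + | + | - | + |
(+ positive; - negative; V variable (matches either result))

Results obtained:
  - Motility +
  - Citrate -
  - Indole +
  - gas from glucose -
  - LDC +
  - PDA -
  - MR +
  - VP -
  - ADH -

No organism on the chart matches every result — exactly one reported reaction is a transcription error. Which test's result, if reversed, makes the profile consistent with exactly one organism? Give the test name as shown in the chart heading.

As reported, no row in the chart matches all 9 reactions.
Reversing ADH → still no organism matches.
Reversing Motility → still no organism matches.
Reversing Indole → still no organism matches.
Reversing gas from glucose (to +) → unique match: Edwardsiella tarda.
Reversing LDC → still no organism matches.
Reversing MR → still no organism matches.
Reversing PDA → still no organism matches.
Reversing Citrate → still no organism matches.
Reversing VP → still no organism matches.

gas from glucose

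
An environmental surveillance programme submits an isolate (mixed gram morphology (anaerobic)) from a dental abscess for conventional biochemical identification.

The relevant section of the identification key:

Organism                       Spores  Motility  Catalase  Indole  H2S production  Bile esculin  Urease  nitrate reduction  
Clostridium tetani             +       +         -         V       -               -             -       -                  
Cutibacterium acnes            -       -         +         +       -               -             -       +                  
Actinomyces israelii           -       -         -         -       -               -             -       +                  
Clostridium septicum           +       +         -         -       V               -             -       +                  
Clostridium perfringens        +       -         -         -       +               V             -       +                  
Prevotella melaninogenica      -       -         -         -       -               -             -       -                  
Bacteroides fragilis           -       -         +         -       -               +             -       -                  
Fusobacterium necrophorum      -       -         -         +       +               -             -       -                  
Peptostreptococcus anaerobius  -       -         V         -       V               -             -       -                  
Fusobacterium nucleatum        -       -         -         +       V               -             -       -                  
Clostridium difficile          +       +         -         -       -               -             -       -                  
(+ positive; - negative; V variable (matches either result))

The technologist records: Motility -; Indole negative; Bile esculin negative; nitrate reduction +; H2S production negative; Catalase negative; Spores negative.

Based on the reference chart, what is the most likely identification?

Actinomyces israelii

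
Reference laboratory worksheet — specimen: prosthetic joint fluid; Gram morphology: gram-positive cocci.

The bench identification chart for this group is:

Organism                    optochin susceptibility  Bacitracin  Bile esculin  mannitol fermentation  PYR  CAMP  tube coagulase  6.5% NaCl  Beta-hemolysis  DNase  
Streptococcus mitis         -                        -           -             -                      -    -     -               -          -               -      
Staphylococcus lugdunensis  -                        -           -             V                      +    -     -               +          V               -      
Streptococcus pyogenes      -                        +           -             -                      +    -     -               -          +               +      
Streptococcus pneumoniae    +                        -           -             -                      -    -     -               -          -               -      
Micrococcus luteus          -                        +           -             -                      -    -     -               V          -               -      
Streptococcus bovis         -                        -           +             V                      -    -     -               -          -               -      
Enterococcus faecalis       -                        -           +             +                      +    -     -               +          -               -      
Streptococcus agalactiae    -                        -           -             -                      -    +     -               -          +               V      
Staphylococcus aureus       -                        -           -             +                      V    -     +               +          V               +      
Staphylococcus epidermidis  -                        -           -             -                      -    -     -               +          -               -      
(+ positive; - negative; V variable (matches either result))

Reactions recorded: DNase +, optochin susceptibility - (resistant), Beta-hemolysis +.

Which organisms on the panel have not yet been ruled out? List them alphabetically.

Staphylococcus aureus, Streptococcus agalactiae, Streptococcus pyogenes

DNase +: excludes 7 organisms — 3 left.
Beta-hemolysis +: all 3 remaining candidates are consistent.
optochin susceptibility -: all 3 remaining candidates are consistent.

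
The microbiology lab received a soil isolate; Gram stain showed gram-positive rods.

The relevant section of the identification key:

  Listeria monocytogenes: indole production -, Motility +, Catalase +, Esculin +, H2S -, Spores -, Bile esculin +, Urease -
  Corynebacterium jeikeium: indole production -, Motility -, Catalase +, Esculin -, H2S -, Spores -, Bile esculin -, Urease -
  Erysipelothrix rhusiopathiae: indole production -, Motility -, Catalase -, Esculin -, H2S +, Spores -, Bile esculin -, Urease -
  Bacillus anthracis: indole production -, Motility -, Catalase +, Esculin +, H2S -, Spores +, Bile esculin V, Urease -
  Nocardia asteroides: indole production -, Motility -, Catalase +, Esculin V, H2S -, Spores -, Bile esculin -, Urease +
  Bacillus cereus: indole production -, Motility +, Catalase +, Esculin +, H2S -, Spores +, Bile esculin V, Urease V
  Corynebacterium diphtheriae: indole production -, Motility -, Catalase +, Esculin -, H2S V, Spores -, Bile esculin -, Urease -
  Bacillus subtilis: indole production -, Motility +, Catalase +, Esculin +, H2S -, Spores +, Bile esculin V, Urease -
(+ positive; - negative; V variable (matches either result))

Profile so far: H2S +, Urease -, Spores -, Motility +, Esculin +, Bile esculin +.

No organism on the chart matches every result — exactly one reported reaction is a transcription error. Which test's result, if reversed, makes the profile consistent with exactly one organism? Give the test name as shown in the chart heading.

As reported, no row in the chart matches all 6 reactions.
Reversing H2S (to -) → unique match: Listeria monocytogenes.
Reversing Spores → still no organism matches.
Reversing Urease → still no organism matches.
Reversing Esculin → still no organism matches.
Reversing Bile esculin → still no organism matches.
Reversing Motility → still no organism matches.

H2S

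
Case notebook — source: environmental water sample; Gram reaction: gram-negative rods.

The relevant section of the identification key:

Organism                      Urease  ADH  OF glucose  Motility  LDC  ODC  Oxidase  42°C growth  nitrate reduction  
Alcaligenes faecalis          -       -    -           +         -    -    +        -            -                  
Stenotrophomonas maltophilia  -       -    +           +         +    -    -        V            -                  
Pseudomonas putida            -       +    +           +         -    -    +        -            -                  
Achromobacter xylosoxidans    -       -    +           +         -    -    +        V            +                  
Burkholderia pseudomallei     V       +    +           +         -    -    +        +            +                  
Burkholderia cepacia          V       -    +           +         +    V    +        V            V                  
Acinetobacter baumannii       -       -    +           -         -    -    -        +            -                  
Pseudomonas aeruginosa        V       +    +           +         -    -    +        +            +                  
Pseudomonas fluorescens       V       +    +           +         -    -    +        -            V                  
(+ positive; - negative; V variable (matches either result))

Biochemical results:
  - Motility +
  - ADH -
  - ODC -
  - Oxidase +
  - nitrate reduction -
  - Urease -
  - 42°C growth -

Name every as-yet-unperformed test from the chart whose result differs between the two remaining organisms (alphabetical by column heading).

LDC, OF glucose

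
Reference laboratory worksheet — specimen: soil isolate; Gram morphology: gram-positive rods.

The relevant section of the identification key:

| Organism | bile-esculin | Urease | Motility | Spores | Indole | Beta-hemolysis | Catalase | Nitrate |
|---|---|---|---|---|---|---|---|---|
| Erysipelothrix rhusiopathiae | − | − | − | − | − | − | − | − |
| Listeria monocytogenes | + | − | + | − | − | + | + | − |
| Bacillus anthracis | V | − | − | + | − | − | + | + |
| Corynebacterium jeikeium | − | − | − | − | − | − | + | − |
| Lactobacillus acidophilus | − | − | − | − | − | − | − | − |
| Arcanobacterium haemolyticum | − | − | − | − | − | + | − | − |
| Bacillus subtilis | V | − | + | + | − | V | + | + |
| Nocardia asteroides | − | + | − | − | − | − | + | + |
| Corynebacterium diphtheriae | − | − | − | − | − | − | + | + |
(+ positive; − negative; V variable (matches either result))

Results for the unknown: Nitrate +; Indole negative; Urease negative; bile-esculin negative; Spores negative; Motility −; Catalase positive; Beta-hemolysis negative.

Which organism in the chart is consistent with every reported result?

Corynebacterium diphtheriae

Motility −: excludes Listeria monocytogenes, Bacillus subtilis — 7 left.
Nitrate +: excludes Erysipelothrix rhusiopathiae, Corynebacterium jeikeium, Lactobacillus acidophilus, Arcanobacterium haemolyticum — 3 left.
Indole −: all 3 remaining candidates are consistent.
Catalase +: all 3 remaining candidates are consistent.
Beta-hemolysis −: all 3 remaining candidates are consistent.
bile-esculin −: all 3 remaining candidates are consistent.
Urease −: excludes Nocardia asteroides — 2 left.
Spores −: excludes Bacillus anthracis — 1 left.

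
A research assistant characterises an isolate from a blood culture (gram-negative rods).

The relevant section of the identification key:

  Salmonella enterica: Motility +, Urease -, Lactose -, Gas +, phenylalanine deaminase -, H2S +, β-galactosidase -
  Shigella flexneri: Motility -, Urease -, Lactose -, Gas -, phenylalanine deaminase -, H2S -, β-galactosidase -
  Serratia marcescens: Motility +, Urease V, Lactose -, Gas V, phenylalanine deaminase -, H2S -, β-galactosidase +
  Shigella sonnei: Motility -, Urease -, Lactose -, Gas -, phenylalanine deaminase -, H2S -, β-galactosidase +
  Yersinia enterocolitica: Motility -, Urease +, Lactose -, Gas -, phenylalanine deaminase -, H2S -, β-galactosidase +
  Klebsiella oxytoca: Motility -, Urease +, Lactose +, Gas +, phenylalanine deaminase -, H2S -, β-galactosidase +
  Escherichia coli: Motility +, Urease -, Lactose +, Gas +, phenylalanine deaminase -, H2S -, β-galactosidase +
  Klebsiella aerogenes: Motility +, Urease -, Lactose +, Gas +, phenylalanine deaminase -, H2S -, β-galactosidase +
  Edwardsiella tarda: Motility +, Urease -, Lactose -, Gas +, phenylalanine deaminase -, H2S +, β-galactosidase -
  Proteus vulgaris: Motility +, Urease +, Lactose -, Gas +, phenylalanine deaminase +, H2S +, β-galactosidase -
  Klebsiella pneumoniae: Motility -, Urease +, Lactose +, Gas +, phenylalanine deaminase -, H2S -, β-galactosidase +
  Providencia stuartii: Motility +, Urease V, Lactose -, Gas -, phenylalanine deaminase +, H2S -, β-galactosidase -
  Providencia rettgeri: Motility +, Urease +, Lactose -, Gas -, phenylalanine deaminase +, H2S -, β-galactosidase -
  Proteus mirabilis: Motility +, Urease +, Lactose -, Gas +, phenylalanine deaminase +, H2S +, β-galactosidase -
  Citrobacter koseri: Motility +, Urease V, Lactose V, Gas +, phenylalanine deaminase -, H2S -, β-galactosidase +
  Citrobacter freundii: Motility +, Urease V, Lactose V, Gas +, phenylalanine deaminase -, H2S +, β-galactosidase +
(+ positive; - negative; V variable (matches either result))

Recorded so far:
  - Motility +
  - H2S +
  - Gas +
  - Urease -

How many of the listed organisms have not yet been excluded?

3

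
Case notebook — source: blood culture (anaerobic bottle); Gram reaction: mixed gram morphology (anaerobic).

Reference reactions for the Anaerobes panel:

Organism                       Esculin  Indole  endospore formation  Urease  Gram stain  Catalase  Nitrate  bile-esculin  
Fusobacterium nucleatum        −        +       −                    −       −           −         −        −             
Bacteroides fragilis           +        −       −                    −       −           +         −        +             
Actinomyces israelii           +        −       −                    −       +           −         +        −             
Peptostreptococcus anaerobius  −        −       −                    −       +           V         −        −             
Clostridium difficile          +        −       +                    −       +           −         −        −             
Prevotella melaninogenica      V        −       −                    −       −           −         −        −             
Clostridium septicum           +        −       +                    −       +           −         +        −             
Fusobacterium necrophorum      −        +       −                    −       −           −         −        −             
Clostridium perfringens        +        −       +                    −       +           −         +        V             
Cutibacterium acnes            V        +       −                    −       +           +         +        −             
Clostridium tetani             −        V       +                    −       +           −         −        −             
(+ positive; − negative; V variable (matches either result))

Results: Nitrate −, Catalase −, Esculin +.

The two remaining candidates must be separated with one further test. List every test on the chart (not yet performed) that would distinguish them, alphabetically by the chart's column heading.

endospore formation, Gram stain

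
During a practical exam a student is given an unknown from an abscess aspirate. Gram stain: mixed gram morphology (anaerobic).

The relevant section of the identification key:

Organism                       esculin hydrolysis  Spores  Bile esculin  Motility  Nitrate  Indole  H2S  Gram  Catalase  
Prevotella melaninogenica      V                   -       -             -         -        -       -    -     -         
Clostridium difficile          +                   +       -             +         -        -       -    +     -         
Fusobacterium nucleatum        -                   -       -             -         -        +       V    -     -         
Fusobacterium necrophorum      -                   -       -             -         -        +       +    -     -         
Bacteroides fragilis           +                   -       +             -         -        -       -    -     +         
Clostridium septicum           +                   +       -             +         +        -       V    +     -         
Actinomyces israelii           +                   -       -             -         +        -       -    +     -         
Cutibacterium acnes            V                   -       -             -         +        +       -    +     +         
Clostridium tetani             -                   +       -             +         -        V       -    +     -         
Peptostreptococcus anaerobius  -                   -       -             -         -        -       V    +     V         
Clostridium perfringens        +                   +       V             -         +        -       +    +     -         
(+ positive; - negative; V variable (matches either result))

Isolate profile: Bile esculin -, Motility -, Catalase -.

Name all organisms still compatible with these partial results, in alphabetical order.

Actinomyces israelii, Clostridium perfringens, Fusobacterium necrophorum, Fusobacterium nucleatum, Peptostreptococcus anaerobius, Prevotella melaninogenica

Motility -: excludes Clostridium difficile, Clostridium septicum, Clostridium tetani — 8 left.
Bile esculin -: excludes Bacteroides fragilis — 7 left.
Catalase -: excludes Cutibacterium acnes — 6 left.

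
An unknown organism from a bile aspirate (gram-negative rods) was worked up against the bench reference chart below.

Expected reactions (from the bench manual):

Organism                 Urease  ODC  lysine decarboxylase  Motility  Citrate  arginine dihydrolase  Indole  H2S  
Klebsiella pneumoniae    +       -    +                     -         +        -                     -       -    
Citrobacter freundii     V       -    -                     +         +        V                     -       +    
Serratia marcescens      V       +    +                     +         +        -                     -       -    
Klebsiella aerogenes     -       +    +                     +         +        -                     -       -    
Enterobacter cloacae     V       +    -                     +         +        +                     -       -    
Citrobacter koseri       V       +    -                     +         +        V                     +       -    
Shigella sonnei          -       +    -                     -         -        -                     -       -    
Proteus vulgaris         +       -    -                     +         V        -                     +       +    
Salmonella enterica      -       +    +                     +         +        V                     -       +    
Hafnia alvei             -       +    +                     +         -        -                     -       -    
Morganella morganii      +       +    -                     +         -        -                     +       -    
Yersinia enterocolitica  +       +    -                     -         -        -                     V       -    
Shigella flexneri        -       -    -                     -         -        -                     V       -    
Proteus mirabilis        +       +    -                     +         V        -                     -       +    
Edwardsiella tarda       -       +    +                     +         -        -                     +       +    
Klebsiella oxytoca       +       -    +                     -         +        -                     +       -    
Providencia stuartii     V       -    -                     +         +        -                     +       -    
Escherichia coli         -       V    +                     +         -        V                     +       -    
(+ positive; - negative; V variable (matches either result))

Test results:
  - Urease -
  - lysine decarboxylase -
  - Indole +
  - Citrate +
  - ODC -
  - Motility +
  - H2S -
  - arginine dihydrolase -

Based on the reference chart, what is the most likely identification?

Providencia stuartii

Urease -: excludes 6 organisms — 12 left.
lysine decarboxylase -: excludes 6 organisms — 6 left.
Indole +: excludes Citrobacter freundii, Enterobacter cloacae, Shigella sonnei — 3 left.
arginine dihydrolase -: all 3 remaining candidates are consistent.
Motility +: excludes Shigella flexneri — 2 left.
ODC -: excludes Citrobacter koseri — 1 left.
H2S -: the one remaining candidate is consistent.
Citrate +: the one remaining candidate is consistent.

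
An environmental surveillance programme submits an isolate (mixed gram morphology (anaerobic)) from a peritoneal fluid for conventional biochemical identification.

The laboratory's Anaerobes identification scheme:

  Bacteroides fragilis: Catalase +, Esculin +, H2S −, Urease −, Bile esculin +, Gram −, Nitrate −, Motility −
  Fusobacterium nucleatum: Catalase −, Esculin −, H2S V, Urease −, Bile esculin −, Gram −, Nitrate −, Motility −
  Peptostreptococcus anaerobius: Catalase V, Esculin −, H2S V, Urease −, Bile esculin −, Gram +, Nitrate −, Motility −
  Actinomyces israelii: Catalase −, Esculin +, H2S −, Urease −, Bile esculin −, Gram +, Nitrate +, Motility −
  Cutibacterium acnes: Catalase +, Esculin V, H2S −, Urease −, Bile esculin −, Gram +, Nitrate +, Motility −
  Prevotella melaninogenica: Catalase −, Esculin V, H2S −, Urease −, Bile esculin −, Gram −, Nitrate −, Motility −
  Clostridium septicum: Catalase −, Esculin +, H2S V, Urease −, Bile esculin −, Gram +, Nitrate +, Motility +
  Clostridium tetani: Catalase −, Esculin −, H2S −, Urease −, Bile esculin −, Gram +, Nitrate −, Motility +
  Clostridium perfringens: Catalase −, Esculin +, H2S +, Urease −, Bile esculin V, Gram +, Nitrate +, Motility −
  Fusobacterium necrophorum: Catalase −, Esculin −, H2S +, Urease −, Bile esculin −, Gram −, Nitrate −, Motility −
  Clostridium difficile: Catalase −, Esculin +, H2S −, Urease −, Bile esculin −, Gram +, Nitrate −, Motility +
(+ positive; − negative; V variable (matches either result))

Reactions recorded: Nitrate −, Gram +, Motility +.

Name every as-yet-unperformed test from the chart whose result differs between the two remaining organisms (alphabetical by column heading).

Nitrate −: excludes Actinomyces israelii, Cutibacterium acnes, Clostridium septicum, Clostridium perfringens — 7 left.
Motility +: excludes 5 organisms — 2 left.
Gram +: all 2 remaining candidates are consistent.
Two candidates remain: Clostridium difficile and Clostridium tetani.
  Catalase: − vs − — same for both, does not separate.
  Esculin: Clostridium difficile +, Clostridium tetani − — discriminates.
  H2S: − vs − — same for both, does not separate.
  Urease: − vs − — same for both, does not separate.
  Bile esculin: − vs − — same for both, does not separate.

Esculin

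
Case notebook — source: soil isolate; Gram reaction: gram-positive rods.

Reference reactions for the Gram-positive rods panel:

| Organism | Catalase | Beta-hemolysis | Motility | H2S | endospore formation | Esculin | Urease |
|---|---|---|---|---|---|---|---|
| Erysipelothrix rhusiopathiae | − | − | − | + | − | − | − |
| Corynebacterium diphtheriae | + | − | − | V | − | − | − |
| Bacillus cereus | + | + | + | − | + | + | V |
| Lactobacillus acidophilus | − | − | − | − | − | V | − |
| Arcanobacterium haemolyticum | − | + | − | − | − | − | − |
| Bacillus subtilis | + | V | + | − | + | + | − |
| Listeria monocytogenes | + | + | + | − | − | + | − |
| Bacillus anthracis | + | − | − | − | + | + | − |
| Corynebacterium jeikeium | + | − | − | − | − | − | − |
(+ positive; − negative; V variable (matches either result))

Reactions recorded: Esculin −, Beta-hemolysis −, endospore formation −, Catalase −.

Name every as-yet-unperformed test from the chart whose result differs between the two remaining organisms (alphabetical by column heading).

H2S

Esculin −: excludes Bacillus cereus, Bacillus subtilis, Listeria monocytogenes, Bacillus anthracis — 5 left.
Catalase −: excludes Corynebacterium diphtheriae, Corynebacterium jeikeium — 3 left.
endospore formation −: all 3 remaining candidates are consistent.
Beta-hemolysis −: excludes Arcanobacterium haemolyticum — 2 left.
Two candidates remain: Erysipelothrix rhusiopathiae and Lactobacillus acidophilus.
  Motility: − vs − — same for both, does not separate.
  H2S: Erysipelothrix rhusiopathiae +, Lactobacillus acidophilus − — discriminates.
  Urease: − vs − — same for both, does not separate.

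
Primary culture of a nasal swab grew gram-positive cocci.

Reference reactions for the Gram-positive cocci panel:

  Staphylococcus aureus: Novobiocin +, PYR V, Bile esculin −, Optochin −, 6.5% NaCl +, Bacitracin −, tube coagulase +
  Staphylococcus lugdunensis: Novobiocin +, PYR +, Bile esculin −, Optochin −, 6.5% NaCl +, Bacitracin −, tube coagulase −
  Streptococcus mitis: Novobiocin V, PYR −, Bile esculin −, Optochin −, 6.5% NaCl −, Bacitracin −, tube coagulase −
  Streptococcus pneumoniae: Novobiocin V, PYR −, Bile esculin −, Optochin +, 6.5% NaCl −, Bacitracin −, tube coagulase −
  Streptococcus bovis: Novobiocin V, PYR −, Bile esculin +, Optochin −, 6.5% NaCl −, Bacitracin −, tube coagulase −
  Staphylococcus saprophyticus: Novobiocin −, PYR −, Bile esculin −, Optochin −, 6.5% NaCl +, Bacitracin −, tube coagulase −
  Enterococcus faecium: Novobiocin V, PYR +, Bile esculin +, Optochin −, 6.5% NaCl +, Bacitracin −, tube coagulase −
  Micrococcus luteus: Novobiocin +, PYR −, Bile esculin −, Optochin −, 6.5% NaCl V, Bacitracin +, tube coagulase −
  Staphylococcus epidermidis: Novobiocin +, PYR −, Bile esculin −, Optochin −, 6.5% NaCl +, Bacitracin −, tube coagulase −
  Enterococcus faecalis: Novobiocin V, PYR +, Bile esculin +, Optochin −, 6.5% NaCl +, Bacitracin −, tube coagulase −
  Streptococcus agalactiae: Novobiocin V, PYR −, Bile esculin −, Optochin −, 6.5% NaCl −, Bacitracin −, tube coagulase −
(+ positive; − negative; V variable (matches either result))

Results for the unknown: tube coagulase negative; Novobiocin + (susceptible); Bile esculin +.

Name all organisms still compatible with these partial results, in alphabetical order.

Enterococcus faecalis, Enterococcus faecium, Streptococcus bovis

Bile esculin +: excludes 8 organisms — 3 left.
Novobiocin +: all 3 remaining candidates are consistent.
tube coagulase −: all 3 remaining candidates are consistent.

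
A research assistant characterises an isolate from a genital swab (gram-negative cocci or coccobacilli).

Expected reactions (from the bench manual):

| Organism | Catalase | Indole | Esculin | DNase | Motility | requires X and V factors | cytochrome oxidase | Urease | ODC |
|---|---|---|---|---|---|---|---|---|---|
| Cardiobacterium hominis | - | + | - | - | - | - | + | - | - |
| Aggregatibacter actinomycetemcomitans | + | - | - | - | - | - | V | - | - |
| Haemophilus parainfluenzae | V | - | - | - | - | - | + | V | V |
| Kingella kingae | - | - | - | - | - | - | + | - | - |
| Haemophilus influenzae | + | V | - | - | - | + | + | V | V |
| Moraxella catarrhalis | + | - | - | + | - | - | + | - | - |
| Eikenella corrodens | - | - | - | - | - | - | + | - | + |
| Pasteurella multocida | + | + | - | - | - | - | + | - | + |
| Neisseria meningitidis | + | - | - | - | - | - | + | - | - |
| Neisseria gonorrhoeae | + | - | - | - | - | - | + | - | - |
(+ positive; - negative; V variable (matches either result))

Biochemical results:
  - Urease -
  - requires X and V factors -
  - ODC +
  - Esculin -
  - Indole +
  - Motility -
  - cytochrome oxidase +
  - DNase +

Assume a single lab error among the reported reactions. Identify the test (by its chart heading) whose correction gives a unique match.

DNase

As reported, no row in the chart matches all 8 reactions.
Reversing Motility → still no organism matches.
Reversing Indole → still no organism matches.
Reversing Urease → still no organism matches.
Reversing DNase (to -) → unique match: Pasteurella multocida.
Reversing cytochrome oxidase → still no organism matches.
Reversing ODC → still no organism matches.
Reversing Esculin → still no organism matches.
Reversing requires X and V factors → still no organism matches.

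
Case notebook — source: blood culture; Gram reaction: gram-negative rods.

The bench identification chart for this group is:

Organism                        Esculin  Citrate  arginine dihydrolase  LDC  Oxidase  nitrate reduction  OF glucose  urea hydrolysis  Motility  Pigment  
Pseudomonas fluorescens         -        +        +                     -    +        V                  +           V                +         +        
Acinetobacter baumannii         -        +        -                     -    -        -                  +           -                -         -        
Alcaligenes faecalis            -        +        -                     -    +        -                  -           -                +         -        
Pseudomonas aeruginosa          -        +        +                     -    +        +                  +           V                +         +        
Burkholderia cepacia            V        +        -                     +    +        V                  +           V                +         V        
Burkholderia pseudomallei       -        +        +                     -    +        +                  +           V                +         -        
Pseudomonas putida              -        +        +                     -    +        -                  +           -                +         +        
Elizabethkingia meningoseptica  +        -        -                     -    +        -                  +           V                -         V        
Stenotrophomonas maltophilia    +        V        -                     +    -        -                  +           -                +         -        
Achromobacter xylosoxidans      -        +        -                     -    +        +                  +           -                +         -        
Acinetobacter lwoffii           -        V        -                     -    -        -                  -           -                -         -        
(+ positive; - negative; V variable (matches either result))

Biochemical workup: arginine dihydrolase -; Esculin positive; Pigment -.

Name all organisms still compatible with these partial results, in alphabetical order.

Esculin +: excludes 8 organisms — 3 left.
Pigment -: all 3 remaining candidates are consistent.
arginine dihydrolase -: all 3 remaining candidates are consistent.

Burkholderia cepacia, Elizabethkingia meningoseptica, Stenotrophomonas maltophilia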